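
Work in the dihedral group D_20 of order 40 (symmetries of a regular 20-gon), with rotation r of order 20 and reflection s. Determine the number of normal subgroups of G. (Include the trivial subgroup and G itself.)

G has 48 subgroups. Checking conjugation-invariance by order — order 1: 1/1 normal; order 2: 1/21 normal; order 4: 1/11 normal; order 5: 1/1 normal; order 8: 0/5 normal; order 10: 1/5 normal; order 20: 3/3 normal; order 40: 1/1 normal.
Total normal subgroups: 9.

9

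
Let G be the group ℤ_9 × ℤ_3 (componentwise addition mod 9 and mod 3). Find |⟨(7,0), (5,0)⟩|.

9

|⟨(7,0)⟩| = 9 and |⟨(5,0)⟩| = 9, so |H| is a multiple of lcm(9, 9) = 9 and divides |G| = 27.
Closing under the operation: H = {(0,0), (1,0), (2,0), (3,0), (4,0), (5,0), (6,0), (7,0), (8,0)}, so |H| = 9.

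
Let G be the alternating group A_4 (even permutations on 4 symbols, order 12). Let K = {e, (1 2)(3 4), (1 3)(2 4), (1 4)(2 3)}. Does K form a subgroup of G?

|K| = 4 divides |G| = 12, consistent with Lagrange.
K contains the identity, every element's inverse is in K, and K is closed under ∘: it is a subgroup.

Yes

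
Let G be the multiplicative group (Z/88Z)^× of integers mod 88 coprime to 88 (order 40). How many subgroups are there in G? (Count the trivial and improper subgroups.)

32

|G| = 40, so by Lagrange every subgroup order divides 40. Divisors: 1, 2, 4, 5, 8, 10, 20, 40.
Subgroups by order — order 1: 1; order 2: 7; order 4: 7; order 5: 1; order 8: 1; order 10: 7; order 20: 7; order 40: 1.
Total: 1 + 7 + 7 + 1 + 1 + 7 + 7 + 1 = 32.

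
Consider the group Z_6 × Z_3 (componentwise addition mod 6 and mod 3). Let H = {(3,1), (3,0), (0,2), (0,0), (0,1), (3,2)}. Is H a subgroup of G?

|H| = 6 divides |G| = 18, consistent with Lagrange.
H contains the identity, every element's inverse is in H, and H is closed under +: it is a subgroup.
In fact H = ⟨(3,1)⟩.

Yes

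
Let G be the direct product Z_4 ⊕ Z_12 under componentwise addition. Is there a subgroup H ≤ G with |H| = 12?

Yes

12 | 48. A subgroup of order 12 is {(0,0), (0,1), (0,2), (0,3), (0,4), (0,5), (0,6), (0,7), (0,8), (0,9), (0,10), (0,11)}.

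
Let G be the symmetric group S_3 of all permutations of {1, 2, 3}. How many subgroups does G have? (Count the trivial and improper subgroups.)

6

|G| = 6, so by Lagrange every subgroup order divides 6. Divisors: 1, 2, 3, 6.
Subgroups by order — order 1: 1; order 2: 3; order 3: 1; order 6: 1.
Total: 1 + 3 + 1 + 1 = 6.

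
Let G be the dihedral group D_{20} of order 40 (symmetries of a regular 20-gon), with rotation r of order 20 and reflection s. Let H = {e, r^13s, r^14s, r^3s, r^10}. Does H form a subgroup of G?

Closure fails: r^10 · r^14s = r^4s ∉ H. So H is not a subgroup.

No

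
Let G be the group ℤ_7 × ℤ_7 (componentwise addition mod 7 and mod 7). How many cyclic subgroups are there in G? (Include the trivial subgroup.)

A cyclic subgroup of order d is generated by each of its φ(d) elements of order d, so the cyclic subgroups of order d number (#elements of order d)/φ(d).
Cyclic subgroups by order — order 1: 1; order 7: 8.
Total: 9.

9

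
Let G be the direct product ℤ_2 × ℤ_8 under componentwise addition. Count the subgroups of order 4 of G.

3

|G| = 16 and 4 | 16, so subgroups of order 4 are possible by Lagrange.
The subgroups of order 4 are: {(0,0), (0,2), (0,4), (0,6)}; {(0,0), (0,4), (1,0), (1,4)}; {(0,0), (0,4), (1,2), (1,6)}.
So G has 3 subgroups of order 4.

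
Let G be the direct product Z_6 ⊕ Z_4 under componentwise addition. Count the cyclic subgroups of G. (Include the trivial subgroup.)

12

A cyclic subgroup of order d is generated by each of its φ(d) elements of order d, so the cyclic subgroups of order d number (#elements of order d)/φ(d).
Cyclic subgroups by order — order 1: 1; order 2: 3; order 3: 1; order 4: 2; order 6: 3; order 12: 2.
Total: 12.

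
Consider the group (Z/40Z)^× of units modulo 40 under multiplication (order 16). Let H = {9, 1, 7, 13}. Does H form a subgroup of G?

7 ∈ H but its inverse 23 ∉ H, so H is not a subgroup.

No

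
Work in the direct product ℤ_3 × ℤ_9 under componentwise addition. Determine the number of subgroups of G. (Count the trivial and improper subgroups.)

10

|G| = 27, so by Lagrange every subgroup order divides 27. Divisors: 1, 3, 9, 27.
Subgroups by order — order 1: 1; order 3: 4; order 9: 4; order 27: 1.
Total: 1 + 4 + 4 + 1 = 10.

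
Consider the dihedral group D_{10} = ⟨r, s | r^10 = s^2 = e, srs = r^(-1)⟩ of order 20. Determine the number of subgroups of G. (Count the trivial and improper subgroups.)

22

|G| = 20, so by Lagrange every subgroup order divides 20. Divisors: 1, 2, 4, 5, 10, 20.
Subgroups by order — order 1: 1; order 2: 11; order 4: 5; order 5: 1; order 10: 3; order 20: 1.
Total: 1 + 11 + 5 + 1 + 3 + 1 = 22.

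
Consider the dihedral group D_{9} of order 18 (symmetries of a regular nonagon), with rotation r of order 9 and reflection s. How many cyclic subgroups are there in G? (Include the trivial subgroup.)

12

Group the elements of G by the cyclic subgroup they generate; each cyclic subgroup of order d accounts for φ(d) elements.
Cyclic subgroups by order — order 1: 1; order 2: 9; order 3: 1; order 9: 1.
Total: 12.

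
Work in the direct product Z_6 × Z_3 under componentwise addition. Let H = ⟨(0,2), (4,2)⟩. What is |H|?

9

|⟨(0,2)⟩| = 3 and |⟨(4,2)⟩| = 3, so |H| is a multiple of lcm(3, 3) = 3 and divides |G| = 18.
Closing under the operation: H = {(0,0), (0,1), (0,2), (2,0), (2,1), (2,2), (4,0), (4,1), (4,2)}, so |H| = 9.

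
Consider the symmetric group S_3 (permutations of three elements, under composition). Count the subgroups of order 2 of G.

|G| = 6 and 2 | 6, so subgroups of order 2 are possible by Lagrange.
The subgroups of order 2 are: {e, (1 2)}; {e, (1 3)}; {e, (2 3)}.
So G has 3 subgroups of order 2.

3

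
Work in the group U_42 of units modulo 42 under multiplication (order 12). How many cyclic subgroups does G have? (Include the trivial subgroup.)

A cyclic subgroup of order d is generated by each of its φ(d) elements of order d, so the cyclic subgroups of order d number (#elements of order d)/φ(d).
Cyclic subgroups by order — order 1: 1; order 2: 3; order 3: 1; order 6: 3.
Total: 8.

8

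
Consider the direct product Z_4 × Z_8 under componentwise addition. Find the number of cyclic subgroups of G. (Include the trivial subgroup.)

14

Group the elements of G by the cyclic subgroup they generate; each cyclic subgroup of order d accounts for φ(d) elements.
Cyclic subgroups by order — order 1: 1; order 2: 3; order 4: 6; order 8: 4.
Total: 14.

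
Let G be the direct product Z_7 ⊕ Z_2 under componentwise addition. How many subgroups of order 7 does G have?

1

|G| = 14 and 7 | 14, so subgroups of order 7 are possible by Lagrange.
The subgroups of order 7 are: {(0,0), (1,0), (2,0), (3,0), (4,0), (5,0), (6,0)}.
So G has 1 subgroup of order 7.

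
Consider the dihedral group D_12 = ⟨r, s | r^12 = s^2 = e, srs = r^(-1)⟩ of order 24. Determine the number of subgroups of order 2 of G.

13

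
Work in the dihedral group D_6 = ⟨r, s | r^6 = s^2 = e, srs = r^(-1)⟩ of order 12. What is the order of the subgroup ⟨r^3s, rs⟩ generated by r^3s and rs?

|⟨r^3s⟩| = 2 and |⟨rs⟩| = 2, so |H| is a multiple of lcm(2, 2) = 2 and divides |G| = 12.
Closing under the operation: H = {e, r^2, r^4, rs, r^3s, r^5s}, so |H| = 6.

6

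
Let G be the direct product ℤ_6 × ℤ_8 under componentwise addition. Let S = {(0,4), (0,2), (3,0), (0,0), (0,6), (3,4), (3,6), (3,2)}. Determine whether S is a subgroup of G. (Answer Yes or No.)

|S| = 8 divides |G| = 48, consistent with Lagrange.
S contains the identity, every element's inverse is in S, and S is closed under +: it is a subgroup.

Yes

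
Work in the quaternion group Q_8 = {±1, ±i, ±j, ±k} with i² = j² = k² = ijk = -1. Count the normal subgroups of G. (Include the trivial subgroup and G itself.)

G has 6 subgroups. Checking conjugation-invariance by order — order 1: 1/1 normal; order 2: 1/1 normal; order 4: 3/3 normal; order 8: 1/1 normal.
Total normal subgroups: 6.

6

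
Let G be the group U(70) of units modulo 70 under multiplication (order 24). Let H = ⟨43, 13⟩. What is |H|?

8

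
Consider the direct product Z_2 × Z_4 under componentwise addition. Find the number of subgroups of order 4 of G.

|G| = 8 and 4 | 8, so subgroups of order 4 are possible by Lagrange.
The subgroups of order 4 are: {(0,0), (0,1), (0,2), (0,3)}; {(0,0), (0,2), (1,0), (1,2)}; {(0,0), (0,2), (1,1), (1,3)}.
So G has 3 subgroups of order 4.

3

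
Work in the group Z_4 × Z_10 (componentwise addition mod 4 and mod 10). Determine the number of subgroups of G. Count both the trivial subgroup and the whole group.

16

|G| = 40, so by Lagrange every subgroup order divides 40. Divisors: 1, 2, 4, 5, 8, 10, 20, 40.
Subgroups by order — order 1: 1; order 2: 3; order 4: 3; order 5: 1; order 8: 1; order 10: 3; order 20: 3; order 40: 1.
Total: 1 + 3 + 3 + 1 + 1 + 3 + 3 + 1 = 16.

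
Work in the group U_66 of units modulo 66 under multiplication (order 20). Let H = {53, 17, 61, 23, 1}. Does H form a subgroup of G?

No

17 ∈ H but its inverse 35 ∉ H, so H is not a subgroup.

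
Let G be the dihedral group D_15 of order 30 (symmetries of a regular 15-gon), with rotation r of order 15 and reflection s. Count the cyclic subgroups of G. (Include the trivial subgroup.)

19

A cyclic subgroup of order d is generated by each of its φ(d) elements of order d, so the cyclic subgroups of order d number (#elements of order d)/φ(d).
Cyclic subgroups by order — order 1: 1; order 2: 15; order 3: 1; order 5: 1; order 15: 1.
Total: 19.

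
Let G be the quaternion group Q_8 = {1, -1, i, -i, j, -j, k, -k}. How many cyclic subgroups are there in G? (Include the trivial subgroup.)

5

A cyclic subgroup of order d is generated by each of its φ(d) elements of order d, so the cyclic subgroups of order d number (#elements of order d)/φ(d).
Cyclic subgroups by order — order 1: 1; order 2: 1; order 4: 3.
Total: 5.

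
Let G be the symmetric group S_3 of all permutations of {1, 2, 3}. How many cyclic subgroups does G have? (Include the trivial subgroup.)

Each element a generates a cyclic subgroup ⟨a⟩; distinct elements may generate the same one (a cyclic group of order d has φ(d) generators).
Cyclic subgroups by order — order 1: 1; order 2: 3; order 3: 1.
Total: 5.

5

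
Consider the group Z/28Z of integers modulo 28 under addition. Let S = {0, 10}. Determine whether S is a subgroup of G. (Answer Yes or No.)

10 ∈ S but its inverse 18 ∉ S, so S is not a subgroup.

No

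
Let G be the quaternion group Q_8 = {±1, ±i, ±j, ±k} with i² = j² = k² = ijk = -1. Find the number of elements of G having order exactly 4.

6

The elements of order 4 are: i, -i, j, -j, k, -k.
That's 6.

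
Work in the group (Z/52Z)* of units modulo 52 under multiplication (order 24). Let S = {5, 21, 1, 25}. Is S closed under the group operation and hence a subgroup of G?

|S| = 4 divides |G| = 24, consistent with Lagrange.
S contains the identity, every element's inverse is in S, and S is closed under ·: it is a subgroup.
In fact S = ⟨21⟩.

Yes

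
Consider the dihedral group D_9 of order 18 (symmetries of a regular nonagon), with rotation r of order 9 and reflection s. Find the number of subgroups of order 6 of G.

3

|G| = 18 and 6 | 18, so subgroups of order 6 are possible by Lagrange.
The subgroups of order 6 are: {e, r^3, r^6, r^2s, r^5s, r^8s}; {e, r^3, r^6, s, r^3s, r^6s}; {e, r^3, r^6, rs, r^4s, r^7s}.
So G has 3 subgroups of order 6.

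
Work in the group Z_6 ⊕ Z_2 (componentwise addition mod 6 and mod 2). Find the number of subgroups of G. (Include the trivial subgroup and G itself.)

|G| = 12, so by Lagrange every subgroup order divides 12. Divisors: 1, 2, 3, 4, 6, 12.
Subgroups by order — order 1: 1; order 2: 3; order 3: 1; order 4: 1; order 6: 3; order 12: 1.
Total: 1 + 3 + 1 + 1 + 3 + 1 = 10.

10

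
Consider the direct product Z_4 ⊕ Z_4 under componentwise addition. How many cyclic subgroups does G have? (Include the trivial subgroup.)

10

Each element a generates a cyclic subgroup ⟨a⟩; distinct elements may generate the same one (a cyclic group of order d has φ(d) generators).
Cyclic subgroups by order — order 1: 1; order 2: 3; order 4: 6.
Total: 10.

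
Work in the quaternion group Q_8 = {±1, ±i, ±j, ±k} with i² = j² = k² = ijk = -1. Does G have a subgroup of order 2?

Yes

2 | 8. A subgroup of order 2 is {1, -1}.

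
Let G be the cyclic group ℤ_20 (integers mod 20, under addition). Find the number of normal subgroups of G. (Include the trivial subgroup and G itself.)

6

G is abelian, so every subgroup is normal.
G has 6 subgroups in total, hence 6 normal subgroups.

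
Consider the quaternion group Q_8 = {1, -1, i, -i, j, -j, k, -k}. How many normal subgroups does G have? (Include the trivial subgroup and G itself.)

G has 6 subgroups. Checking conjugation-invariance by order — order 1: 1/1 normal; order 2: 1/1 normal; order 4: 3/3 normal; order 8: 1/1 normal.
Total normal subgroups: 6.

6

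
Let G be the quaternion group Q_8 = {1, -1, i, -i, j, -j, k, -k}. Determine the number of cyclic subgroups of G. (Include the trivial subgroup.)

5

Each element a generates a cyclic subgroup ⟨a⟩; distinct elements may generate the same one (a cyclic group of order d has φ(d) generators).
Cyclic subgroups by order — order 1: 1; order 2: 1; order 4: 3.
Total: 5.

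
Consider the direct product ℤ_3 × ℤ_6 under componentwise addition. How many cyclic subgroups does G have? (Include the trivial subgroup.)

A cyclic subgroup of order d is generated by each of its φ(d) elements of order d, so the cyclic subgroups of order d number (#elements of order d)/φ(d).
Cyclic subgroups by order — order 1: 1; order 2: 1; order 3: 4; order 6: 4.
Total: 10.

10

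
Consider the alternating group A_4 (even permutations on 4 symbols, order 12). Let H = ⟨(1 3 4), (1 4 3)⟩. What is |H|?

|⟨(1 3 4)⟩| = 3 and |⟨(1 4 3)⟩| = 3, so |H| is a multiple of lcm(3, 3) = 3 and divides |G| = 12.
Closing under the operation: H = {e, (1 3 4), (1 4 3)}, so |H| = 3.

3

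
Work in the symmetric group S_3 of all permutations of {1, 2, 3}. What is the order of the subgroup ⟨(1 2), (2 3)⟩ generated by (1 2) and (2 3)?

6

|⟨(1 2)⟩| = 2 and |⟨(2 3)⟩| = 2, so |H| is a multiple of lcm(2, 2) = 2 and divides |G| = 6.
Closing {(1 2), (2 3)} under the group operation gives all of G, so |H| = 6.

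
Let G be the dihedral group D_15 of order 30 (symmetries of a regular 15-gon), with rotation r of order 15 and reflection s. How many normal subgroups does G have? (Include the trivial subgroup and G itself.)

G has 28 subgroups. Checking conjugation-invariance by order — order 1: 1/1 normal; order 2: 0/15 normal; order 3: 1/1 normal; order 5: 1/1 normal; order 6: 0/5 normal; order 10: 0/3 normal; order 15: 1/1 normal; order 30: 1/1 normal.
Total normal subgroups: 5.

5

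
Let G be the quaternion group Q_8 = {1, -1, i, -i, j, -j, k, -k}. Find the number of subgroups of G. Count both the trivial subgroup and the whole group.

|G| = 8, so by Lagrange every subgroup order divides 8. Divisors: 1, 2, 4, 8.
Subgroups by order — order 1: 1; order 2: 1; order 4: 3; order 8: 1.
Total: 1 + 1 + 3 + 1 = 6.

6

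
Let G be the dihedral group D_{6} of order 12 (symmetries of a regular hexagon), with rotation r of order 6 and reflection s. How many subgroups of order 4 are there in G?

|G| = 12 and 4 | 12, so subgroups of order 4 are possible by Lagrange.
The subgroups of order 4 are: {e, r^3, r^2s, r^5s}; {e, r^3, s, r^3s}; {e, r^3, rs, r^4s}.
So G has 3 subgroups of order 4.

3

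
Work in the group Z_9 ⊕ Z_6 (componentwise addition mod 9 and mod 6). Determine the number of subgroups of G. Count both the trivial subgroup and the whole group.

|G| = 54, so by Lagrange every subgroup order divides 54. Divisors: 1, 2, 3, 6, 9, 18, 27, 54.
Subgroups by order — order 1: 1; order 2: 1; order 3: 4; order 6: 4; order 9: 4; order 18: 4; order 27: 1; order 54: 1.
Total: 1 + 1 + 4 + 4 + 4 + 4 + 1 + 1 = 20.

20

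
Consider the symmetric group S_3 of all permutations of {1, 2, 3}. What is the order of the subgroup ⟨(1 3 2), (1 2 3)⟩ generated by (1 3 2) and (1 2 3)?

|⟨(1 3 2)⟩| = 3 and |⟨(1 2 3)⟩| = 3, so |H| is a multiple of lcm(3, 3) = 3 and divides |G| = 6.
Closing under the operation: H = {e, (1 2 3), (1 3 2)}, so |H| = 3.

3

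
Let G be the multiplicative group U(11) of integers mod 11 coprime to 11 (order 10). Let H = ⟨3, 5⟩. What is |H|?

5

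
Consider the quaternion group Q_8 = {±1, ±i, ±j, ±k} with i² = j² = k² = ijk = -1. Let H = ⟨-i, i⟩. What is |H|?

4

|⟨-i⟩| = 4 and |⟨i⟩| = 4, so |H| is a multiple of lcm(4, 4) = 4 and divides |G| = 8.
Closing under the operation: H = {1, -1, i, -i}, so |H| = 4.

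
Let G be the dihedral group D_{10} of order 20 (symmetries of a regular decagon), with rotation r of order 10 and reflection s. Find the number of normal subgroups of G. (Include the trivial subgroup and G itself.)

G has 22 subgroups. Checking conjugation-invariance by order — order 1: 1/1 normal; order 2: 1/11 normal; order 4: 0/5 normal; order 5: 1/1 normal; order 10: 3/3 normal; order 20: 1/1 normal.
Total normal subgroups: 7.

7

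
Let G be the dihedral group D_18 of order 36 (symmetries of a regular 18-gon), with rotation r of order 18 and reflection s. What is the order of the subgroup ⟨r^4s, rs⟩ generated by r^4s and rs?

12

|⟨r^4s⟩| = 2 and |⟨rs⟩| = 2, so |H| is a multiple of lcm(2, 2) = 2 and divides |G| = 36.
Closing under the operation: H = {e, r^3, r^6, r^9, r^12, r^15, rs, r^4s, r^7s, r^10s, r^13s, r^16s}, so |H| = 12.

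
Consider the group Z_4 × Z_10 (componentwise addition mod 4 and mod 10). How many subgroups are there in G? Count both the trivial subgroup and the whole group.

16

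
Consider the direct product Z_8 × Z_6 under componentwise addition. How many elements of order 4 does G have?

An element (a,b) has order lcm(ord(a), ord(b)); count pairs with lcm equal to 4.
Enumerating gives 4 such elements.

4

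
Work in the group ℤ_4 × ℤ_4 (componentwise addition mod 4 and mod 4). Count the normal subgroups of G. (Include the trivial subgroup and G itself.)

G is abelian, so every subgroup is normal.
G has 15 subgroups in total, hence 15 normal subgroups.

15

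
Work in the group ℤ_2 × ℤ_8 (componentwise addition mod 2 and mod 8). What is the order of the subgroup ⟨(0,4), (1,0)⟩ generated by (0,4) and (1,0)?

|⟨(0,4)⟩| = 2 and |⟨(1,0)⟩| = 2, so |H| is a multiple of lcm(2, 2) = 2 and divides |G| = 16.
Closing under the operation: H = {(0,0), (0,4), (1,0), (1,4)}, so |H| = 4.

4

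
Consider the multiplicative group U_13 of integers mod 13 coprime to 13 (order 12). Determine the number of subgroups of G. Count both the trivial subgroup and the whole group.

|G| = 12, so by Lagrange every subgroup order divides 12. Divisors: 1, 2, 3, 4, 6, 12.
Subgroups by order — order 1: 1; order 2: 1; order 3: 1; order 4: 1; order 6: 1; order 12: 1.
Total: 1 + 1 + 1 + 1 + 1 + 1 = 6.

6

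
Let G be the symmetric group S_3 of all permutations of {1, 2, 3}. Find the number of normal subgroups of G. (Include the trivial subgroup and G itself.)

G has 6 subgroups. Checking conjugation-invariance by order — order 1: 1/1 normal; order 2: 0/3 normal; order 3: 1/1 normal; order 6: 1/1 normal.
Total normal subgroups: 3.

3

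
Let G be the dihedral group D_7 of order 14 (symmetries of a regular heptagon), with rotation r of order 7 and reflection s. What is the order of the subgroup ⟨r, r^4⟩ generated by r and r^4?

7

|⟨r⟩| = 7 and |⟨r^4⟩| = 7, so |H| is a multiple of lcm(7, 7) = 7 and divides |G| = 14.
Closing under the operation: H = {e, r, r^2, r^3, r^4, r^5, r^6}, so |H| = 7.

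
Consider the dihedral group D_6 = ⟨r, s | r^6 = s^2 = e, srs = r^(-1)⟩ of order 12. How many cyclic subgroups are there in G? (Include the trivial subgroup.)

10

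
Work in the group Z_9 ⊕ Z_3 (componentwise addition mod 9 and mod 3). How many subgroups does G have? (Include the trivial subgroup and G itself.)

10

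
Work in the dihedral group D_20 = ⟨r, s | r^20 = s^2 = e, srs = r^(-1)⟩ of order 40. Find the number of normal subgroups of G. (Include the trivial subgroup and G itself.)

G has 48 subgroups. Checking conjugation-invariance by order — order 1: 1/1 normal; order 2: 1/21 normal; order 4: 1/11 normal; order 5: 1/1 normal; order 8: 0/5 normal; order 10: 1/5 normal; order 20: 3/3 normal; order 40: 1/1 normal.
Total normal subgroups: 9.

9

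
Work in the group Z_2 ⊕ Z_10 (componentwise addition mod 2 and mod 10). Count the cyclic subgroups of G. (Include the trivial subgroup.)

A cyclic subgroup of order d is generated by each of its φ(d) elements of order d, so the cyclic subgroups of order d number (#elements of order d)/φ(d).
Cyclic subgroups by order — order 1: 1; order 2: 3; order 5: 1; order 10: 3.
Total: 8.

8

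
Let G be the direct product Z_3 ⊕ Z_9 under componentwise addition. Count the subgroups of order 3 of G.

|G| = 27 and 3 | 27, so subgroups of order 3 are possible by Lagrange.
The subgroups of order 3 are: {(0,0), (0,3), (0,6)}; {(0,0), (1,0), (2,0)}; {(0,0), (1,3), (2,6)}; {(0,0), (1,6), (2,3)}.
So G has 4 subgroups of order 3.

4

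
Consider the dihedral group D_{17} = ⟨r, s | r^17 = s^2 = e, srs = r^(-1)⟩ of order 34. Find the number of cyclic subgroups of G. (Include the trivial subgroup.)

A cyclic subgroup of order d is generated by each of its φ(d) elements of order d, so the cyclic subgroups of order d number (#elements of order d)/φ(d).
Cyclic subgroups by order — order 1: 1; order 2: 17; order 17: 1.
Total: 19.

19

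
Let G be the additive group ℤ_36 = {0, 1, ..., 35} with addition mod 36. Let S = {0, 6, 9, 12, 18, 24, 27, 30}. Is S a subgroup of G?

|S| = 8 does not divide |G| = 36, so by Lagrange S is not a subgroup.

No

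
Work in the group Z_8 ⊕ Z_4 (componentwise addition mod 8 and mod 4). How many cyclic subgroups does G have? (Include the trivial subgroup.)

A cyclic subgroup of order d is generated by each of its φ(d) elements of order d, so the cyclic subgroups of order d number (#elements of order d)/φ(d).
Cyclic subgroups by order — order 1: 1; order 2: 3; order 4: 6; order 8: 4.
Total: 14.

14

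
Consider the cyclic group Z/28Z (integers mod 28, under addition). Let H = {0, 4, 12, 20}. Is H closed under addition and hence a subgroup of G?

12 ∈ H but its inverse 16 ∉ H, so H is not a subgroup.

No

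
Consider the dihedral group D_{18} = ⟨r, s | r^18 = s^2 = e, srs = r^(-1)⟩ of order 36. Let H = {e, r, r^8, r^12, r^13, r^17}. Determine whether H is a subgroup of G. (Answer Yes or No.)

r^12 ∈ H but its inverse r^6 ∉ H, so H is not a subgroup.

No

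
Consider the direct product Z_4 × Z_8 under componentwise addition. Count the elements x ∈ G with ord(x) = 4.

12

An element (a,b) has order lcm(ord(a), ord(b)); count pairs with lcm equal to 4.
Enumerating gives 12 such elements.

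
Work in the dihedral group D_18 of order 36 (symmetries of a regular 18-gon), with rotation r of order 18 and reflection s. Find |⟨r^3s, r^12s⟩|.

4

|⟨r^3s⟩| = 2 and |⟨r^12s⟩| = 2, so |H| is a multiple of lcm(2, 2) = 2 and divides |G| = 36.
Closing under the operation: H = {e, r^9, r^3s, r^12s}, so |H| = 4.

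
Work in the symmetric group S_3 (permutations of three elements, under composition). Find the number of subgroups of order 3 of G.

1

|G| = 6 and 3 | 6, so subgroups of order 3 are possible by Lagrange.
The subgroups of order 3 are: {e, (1 2 3), (1 3 2)}.
So G has 1 subgroup of order 3.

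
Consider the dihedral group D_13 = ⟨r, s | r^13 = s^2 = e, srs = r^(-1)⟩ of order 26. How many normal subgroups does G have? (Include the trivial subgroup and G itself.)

G has 16 subgroups. Checking conjugation-invariance by order — order 1: 1/1 normal; order 2: 0/13 normal; order 13: 1/1 normal; order 26: 1/1 normal.
Total normal subgroups: 3.

3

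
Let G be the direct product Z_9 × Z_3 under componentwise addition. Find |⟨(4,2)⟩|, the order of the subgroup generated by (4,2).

9

The order of (4,2) in Z_9 × Z_3 is lcm(ord(4) in Z_9, ord(2) in Z_3).
ord(4) = 9 and ord(2) = 3, so |⟨(4,2)⟩| = lcm(9, 3) = 9.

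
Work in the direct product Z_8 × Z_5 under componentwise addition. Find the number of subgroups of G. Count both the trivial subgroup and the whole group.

8

|G| = 40, so by Lagrange every subgroup order divides 40. Divisors: 1, 2, 4, 5, 8, 10, 20, 40.
Subgroups by order — order 1: 1; order 2: 1; order 4: 1; order 5: 1; order 8: 1; order 10: 1; order 20: 1; order 40: 1.
Total: 1 + 1 + 1 + 1 + 1 + 1 + 1 + 1 = 8.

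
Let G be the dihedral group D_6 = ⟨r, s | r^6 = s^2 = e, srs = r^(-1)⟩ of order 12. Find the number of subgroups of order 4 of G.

3

|G| = 12 and 4 | 12, so subgroups of order 4 are possible by Lagrange.
The subgroups of order 4 are: {e, r^3, r^2s, r^5s}; {e, r^3, s, r^3s}; {e, r^3, rs, r^4s}.
So G has 3 subgroups of order 4.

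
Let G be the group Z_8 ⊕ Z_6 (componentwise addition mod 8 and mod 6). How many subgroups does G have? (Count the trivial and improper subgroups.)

22

|G| = 48, so by Lagrange every subgroup order divides 48. Divisors: 1, 2, 3, 4, 6, 8, 12, 16, 24, 48.
Subgroups by order — order 1: 1; order 2: 3; order 3: 1; order 4: 3; order 6: 3; order 8: 3; order 12: 3; order 16: 1; order 24: 3; order 48: 1.
Total: 1 + 3 + 1 + 3 + 3 + 3 + 3 + 1 + 3 + 1 = 22.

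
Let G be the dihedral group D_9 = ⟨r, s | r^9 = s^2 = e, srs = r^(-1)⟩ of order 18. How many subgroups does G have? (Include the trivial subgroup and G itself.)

16

|G| = 18, so by Lagrange every subgroup order divides 18. Divisors: 1, 2, 3, 6, 9, 18.
Subgroups by order — order 1: 1; order 2: 9; order 3: 1; order 6: 3; order 9: 1; order 18: 1.
Total: 1 + 9 + 1 + 3 + 1 + 1 = 16.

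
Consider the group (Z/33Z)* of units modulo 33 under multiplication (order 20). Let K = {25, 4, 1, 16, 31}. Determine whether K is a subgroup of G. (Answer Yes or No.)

Yes

|K| = 5 divides |G| = 20, consistent with Lagrange.
K contains the identity, every element's inverse is in K, and K is closed under ·: it is a subgroup.
In fact K = ⟨16⟩.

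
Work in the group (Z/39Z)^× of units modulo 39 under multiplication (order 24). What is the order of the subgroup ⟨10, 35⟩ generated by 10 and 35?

|⟨10⟩| = 6 and |⟨35⟩| = 6, so |H| is a multiple of lcm(6, 6) = 6 and divides |G| = 24.
Closing under the operation: H = {1, 4, 10, 14, 16, 17, 22, 23, 25, 29, 35, 38}, so |H| = 12.

12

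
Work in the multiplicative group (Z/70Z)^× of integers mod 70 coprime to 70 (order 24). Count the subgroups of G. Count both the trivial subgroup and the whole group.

16

|G| = 24, so by Lagrange every subgroup order divides 24. Divisors: 1, 2, 3, 4, 6, 8, 12, 24.
Subgroups by order — order 1: 1; order 2: 3; order 3: 1; order 4: 3; order 6: 3; order 8: 1; order 12: 3; order 24: 1.
Total: 1 + 3 + 1 + 3 + 3 + 1 + 3 + 1 = 16.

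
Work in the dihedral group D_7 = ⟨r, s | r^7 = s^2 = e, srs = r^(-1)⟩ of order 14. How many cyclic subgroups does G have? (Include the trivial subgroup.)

Group the elements of G by the cyclic subgroup they generate; each cyclic subgroup of order d accounts for φ(d) elements.
Cyclic subgroups by order — order 1: 1; order 2: 7; order 7: 1.
Total: 9.

9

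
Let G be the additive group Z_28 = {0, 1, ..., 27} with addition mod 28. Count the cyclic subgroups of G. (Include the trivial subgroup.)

Group the elements of G by the cyclic subgroup they generate; each cyclic subgroup of order d accounts for φ(d) elements.
Cyclic subgroups by order — order 1: 1; order 2: 1; order 4: 1; order 7: 1; order 14: 1; order 28: 1.
Total: 6.

6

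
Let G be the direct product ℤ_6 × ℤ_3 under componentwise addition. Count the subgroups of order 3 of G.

4

|G| = 18 and 3 | 18, so subgroups of order 3 are possible by Lagrange.
The subgroups of order 3 are: {(0,0), (0,1), (0,2)}; {(0,0), (2,0), (4,0)}; {(0,0), (2,1), (4,2)}; {(0,0), (2,2), (4,1)}.
So G has 4 subgroups of order 3.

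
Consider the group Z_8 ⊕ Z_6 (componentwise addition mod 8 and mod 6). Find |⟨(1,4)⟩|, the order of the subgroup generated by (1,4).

24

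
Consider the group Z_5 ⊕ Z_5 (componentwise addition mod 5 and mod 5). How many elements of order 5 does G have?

24

An element (a,b) has order lcm(ord(a), ord(b)); count pairs with lcm equal to 5.
Enumerating gives 24 such elements.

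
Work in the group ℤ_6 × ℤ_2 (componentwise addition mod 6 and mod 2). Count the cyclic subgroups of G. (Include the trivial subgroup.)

8

Each element a generates a cyclic subgroup ⟨a⟩; distinct elements may generate the same one (a cyclic group of order d has φ(d) generators).
Cyclic subgroups by order — order 1: 1; order 2: 3; order 3: 1; order 6: 3.
Total: 8.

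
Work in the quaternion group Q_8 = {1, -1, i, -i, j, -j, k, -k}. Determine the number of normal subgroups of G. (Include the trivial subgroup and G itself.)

6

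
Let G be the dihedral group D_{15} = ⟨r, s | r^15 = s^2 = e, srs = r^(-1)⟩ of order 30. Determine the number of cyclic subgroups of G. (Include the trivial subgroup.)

19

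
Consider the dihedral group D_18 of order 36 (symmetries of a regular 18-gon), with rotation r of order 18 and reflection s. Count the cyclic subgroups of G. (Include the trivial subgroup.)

24

Group the elements of G by the cyclic subgroup they generate; each cyclic subgroup of order d accounts for φ(d) elements.
Cyclic subgroups by order — order 1: 1; order 2: 19; order 3: 1; order 6: 1; order 9: 1; order 18: 1.
Total: 24.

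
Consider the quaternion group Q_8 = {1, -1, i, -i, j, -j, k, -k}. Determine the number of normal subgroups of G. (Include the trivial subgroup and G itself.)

6

G has 6 subgroups. Checking conjugation-invariance by order — order 1: 1/1 normal; order 2: 1/1 normal; order 4: 3/3 normal; order 8: 1/1 normal.
Total normal subgroups: 6.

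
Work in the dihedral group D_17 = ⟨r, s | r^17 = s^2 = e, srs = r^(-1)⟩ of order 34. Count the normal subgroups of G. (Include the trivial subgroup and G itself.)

G has 20 subgroups. Checking conjugation-invariance by order — order 1: 1/1 normal; order 2: 0/17 normal; order 17: 1/1 normal; order 34: 1/1 normal.
Total normal subgroups: 3.

3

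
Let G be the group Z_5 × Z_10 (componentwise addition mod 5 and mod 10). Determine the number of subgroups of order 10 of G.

|G| = 50 and 10 | 50, so subgroups of order 10 are possible by Lagrange.
The subgroups of order 10 are: {(0,0), (0,1), (0,2), (0,3), (0,4), (0,5), (0,6), (0,7), (0,8), (0,9)}; {(0,0), (0,5), (1,0), (1,5), (2,0), (2,5), (3,0), (3,5), (4,0), (4,5)}; {(0,0), (0,5), (1,1), (1,6), (2,2), (2,7), (3,3), (3,8), (4,4), (4,9)}; {(0,0), (0,5), (1,2), (1,7), (2,4), (2,9), (3,1), (3,6), (4,3), (4,8)}; … (6 in all).
So G has 6 subgroups of order 10.

6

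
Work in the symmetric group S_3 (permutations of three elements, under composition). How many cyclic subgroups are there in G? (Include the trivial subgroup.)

5

Each element a generates a cyclic subgroup ⟨a⟩; distinct elements may generate the same one (a cyclic group of order d has φ(d) generators).
Cyclic subgroups by order — order 1: 1; order 2: 3; order 3: 1.
Total: 5.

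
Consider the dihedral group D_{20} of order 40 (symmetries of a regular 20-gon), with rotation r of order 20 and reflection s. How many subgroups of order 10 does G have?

|G| = 40 and 10 | 40, so subgroups of order 10 are possible by Lagrange.
The subgroups of order 10 are: {e, r^2, r^4, r^6, r^8, r^10, r^12, r^14, r^16, r^18}; {e, r^4, r^8, r^12, r^16, r^2s, r^6s, r^10s, r^14s, r^18s}; {e, r^4, r^8, r^12, r^16, r^3s, r^7s, r^11s, r^15s, r^19s}; {e, r^4, r^8, r^12, r^16, s, r^4s, r^8s, r^12s, r^16s}; … (5 in all).
So G has 5 subgroups of order 10.

5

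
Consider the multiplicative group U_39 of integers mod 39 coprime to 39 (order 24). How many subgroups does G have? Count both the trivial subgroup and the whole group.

16

|G| = 24, so by Lagrange every subgroup order divides 24. Divisors: 1, 2, 3, 4, 6, 8, 12, 24.
Subgroups by order — order 1: 1; order 2: 3; order 3: 1; order 4: 3; order 6: 3; order 8: 1; order 12: 3; order 24: 1.
Total: 1 + 3 + 1 + 3 + 3 + 1 + 3 + 1 = 16.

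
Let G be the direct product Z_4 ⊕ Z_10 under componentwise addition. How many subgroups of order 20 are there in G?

|G| = 40 and 20 | 40, so subgroups of order 20 are possible by Lagrange.
The subgroups of order 20 are: {(0,0), (0,1), (0,2), (0,3), (0,4), (0,5), (0,6), (0,7), (0,8), (0,9), (2,0), (2,1), (2,2), (2,3), (2,4), (2,5), (2,6), (2,7), (2,8), (2,9)}; {(0,0), (0,2), (0,4), (0,6), (0,8), (1,0), (1,2), (1,4), (1,6), (1,8), (2,0), (2,2), (2,4), (2,6), (2,8), (3,0), (3,2), (3,4), (3,6), (3,8)}; {(0,0), (0,2), (0,4), (0,6), (0,8), (1,1), (1,3), (1,5), (1,7), (1,9), (2,0), (2,2), (2,4), (2,6), (2,8), (3,1), (3,3), (3,5), (3,7), (3,9)}.
So G has 3 subgroups of order 20.

3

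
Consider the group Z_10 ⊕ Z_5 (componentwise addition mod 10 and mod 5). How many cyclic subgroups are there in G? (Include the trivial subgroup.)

14

Group the elements of G by the cyclic subgroup they generate; each cyclic subgroup of order d accounts for φ(d) elements.
Cyclic subgroups by order — order 1: 1; order 2: 1; order 5: 6; order 10: 6.
Total: 14.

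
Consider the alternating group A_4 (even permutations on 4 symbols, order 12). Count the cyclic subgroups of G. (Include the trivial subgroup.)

8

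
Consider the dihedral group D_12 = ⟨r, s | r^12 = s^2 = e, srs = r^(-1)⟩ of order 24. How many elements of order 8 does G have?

0

No element of G has order 8 (even though 8 | 24).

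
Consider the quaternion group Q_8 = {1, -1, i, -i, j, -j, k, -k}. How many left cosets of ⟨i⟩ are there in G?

|⟨i⟩| = 4 and |G| = 8.
By Lagrange, [G : H] = |G|/|H| = 8/4 = 2.

2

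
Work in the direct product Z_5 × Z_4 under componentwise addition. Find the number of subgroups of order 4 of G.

1

|G| = 20 and 4 | 20, so subgroups of order 4 are possible by Lagrange.
The subgroups of order 4 are: {(0,0), (0,1), (0,2), (0,3)}.
So G has 1 subgroup of order 4.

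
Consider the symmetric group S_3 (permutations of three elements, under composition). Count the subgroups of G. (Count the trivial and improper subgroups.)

6

|G| = 6, so by Lagrange every subgroup order divides 6. Divisors: 1, 2, 3, 6.
Subgroups by order — order 1: 1; order 2: 3; order 3: 1; order 6: 1.
Total: 1 + 3 + 1 + 1 = 6.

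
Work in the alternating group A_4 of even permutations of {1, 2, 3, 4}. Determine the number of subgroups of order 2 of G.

|G| = 12 and 2 | 12, so subgroups of order 2 are possible by Lagrange.
The subgroups of order 2 are: {e, (1 2)(3 4)}; {e, (1 3)(2 4)}; {e, (1 4)(2 3)}.
So G has 3 subgroups of order 2.

3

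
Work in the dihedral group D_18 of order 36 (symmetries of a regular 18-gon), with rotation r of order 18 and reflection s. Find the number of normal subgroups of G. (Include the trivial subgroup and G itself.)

G has 45 subgroups. Checking conjugation-invariance by order — order 1: 1/1 normal; order 2: 1/19 normal; order 3: 1/1 normal; order 4: 0/9 normal; order 6: 1/7 normal; order 9: 1/1 normal; order 12: 0/3 normal; order 18: 3/3 normal; order 36: 1/1 normal.
Total normal subgroups: 9.

9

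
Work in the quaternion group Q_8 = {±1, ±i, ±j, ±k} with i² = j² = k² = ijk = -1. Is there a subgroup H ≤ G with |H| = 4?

Yes

4 | 8. A subgroup of order 4 is {1, -1, i, -i}.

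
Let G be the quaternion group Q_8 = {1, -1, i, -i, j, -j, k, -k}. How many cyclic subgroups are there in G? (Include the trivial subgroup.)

5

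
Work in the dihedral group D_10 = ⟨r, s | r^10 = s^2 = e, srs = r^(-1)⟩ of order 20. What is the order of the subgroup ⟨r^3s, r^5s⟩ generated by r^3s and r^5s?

10

|⟨r^3s⟩| = 2 and |⟨r^5s⟩| = 2, so |H| is a multiple of lcm(2, 2) = 2 and divides |G| = 20.
Closing under the operation: H = {e, r^2, r^4, r^6, r^8, rs, r^3s, r^5s, r^7s, r^9s}, so |H| = 10.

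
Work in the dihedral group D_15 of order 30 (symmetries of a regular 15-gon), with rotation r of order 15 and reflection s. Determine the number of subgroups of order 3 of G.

|G| = 30 and 3 | 30, so subgroups of order 3 are possible by Lagrange.
The subgroups of order 3 are: {e, r^5, r^10}.
So G has 1 subgroup of order 3.

1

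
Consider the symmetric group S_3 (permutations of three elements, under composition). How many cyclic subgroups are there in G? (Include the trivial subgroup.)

5

Each element a generates a cyclic subgroup ⟨a⟩; distinct elements may generate the same one (a cyclic group of order d has φ(d) generators).
Cyclic subgroups by order — order 1: 1; order 2: 3; order 3: 1.
Total: 5.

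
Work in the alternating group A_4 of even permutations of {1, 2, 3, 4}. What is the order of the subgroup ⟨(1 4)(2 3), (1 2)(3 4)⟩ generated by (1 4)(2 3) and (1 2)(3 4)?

|⟨(1 4)(2 3)⟩| = 2 and |⟨(1 2)(3 4)⟩| = 2, so |H| is a multiple of lcm(2, 2) = 2 and divides |G| = 12.
Closing under the operation: H = {e, (1 2)(3 4), (1 3)(2 4), (1 4)(2 3)}, so |H| = 4.

4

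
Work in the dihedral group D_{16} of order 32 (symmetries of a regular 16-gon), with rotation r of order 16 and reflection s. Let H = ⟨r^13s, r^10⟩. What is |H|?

16

|⟨r^13s⟩| = 2 and |⟨r^10⟩| = 8, so |H| is a multiple of lcm(2, 8) = 8 and divides |G| = 32.
Closing under the operation: H = {e, r^2, r^4, r^6, r^8, r^10, r^12, r^14, rs, r^3s, r^5s, r^7s, r^9s, r^11s, r^13s, r^15s}, so |H| = 16.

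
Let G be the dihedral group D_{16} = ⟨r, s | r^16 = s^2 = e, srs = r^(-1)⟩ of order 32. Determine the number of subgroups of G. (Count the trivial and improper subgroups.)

|G| = 32, so by Lagrange every subgroup order divides 32. Divisors: 1, 2, 4, 8, 16, 32.
Subgroups by order — order 1: 1; order 2: 17; order 4: 9; order 8: 5; order 16: 3; order 32: 1.
Total: 1 + 17 + 9 + 5 + 3 + 1 = 36.

36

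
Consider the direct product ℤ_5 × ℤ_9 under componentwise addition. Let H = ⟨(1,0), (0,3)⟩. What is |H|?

15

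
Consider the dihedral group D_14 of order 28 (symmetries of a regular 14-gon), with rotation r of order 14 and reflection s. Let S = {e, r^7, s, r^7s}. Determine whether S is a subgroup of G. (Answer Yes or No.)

|S| = 4 divides |G| = 28, consistent with Lagrange.
S contains the identity, every element's inverse is in S, and S is closed under ·: it is a subgroup.

Yes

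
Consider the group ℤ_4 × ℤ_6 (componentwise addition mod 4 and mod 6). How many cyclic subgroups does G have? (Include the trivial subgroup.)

12

Group the elements of G by the cyclic subgroup they generate; each cyclic subgroup of order d accounts for φ(d) elements.
Cyclic subgroups by order — order 1: 1; order 2: 3; order 3: 1; order 4: 2; order 6: 3; order 12: 2.
Total: 12.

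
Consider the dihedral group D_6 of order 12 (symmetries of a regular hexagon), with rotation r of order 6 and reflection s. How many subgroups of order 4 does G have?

|G| = 12 and 4 | 12, so subgroups of order 4 are possible by Lagrange.
The subgroups of order 4 are: {e, r^3, r^2s, r^5s}; {e, r^3, s, r^3s}; {e, r^3, rs, r^4s}.
So G has 3 subgroups of order 4.

3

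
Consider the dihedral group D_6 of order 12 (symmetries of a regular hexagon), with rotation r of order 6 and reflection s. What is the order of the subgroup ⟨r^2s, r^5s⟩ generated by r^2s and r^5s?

4

|⟨r^2s⟩| = 2 and |⟨r^5s⟩| = 2, so |H| is a multiple of lcm(2, 2) = 2 and divides |G| = 12.
Closing under the operation: H = {e, r^3, r^2s, r^5s}, so |H| = 4.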